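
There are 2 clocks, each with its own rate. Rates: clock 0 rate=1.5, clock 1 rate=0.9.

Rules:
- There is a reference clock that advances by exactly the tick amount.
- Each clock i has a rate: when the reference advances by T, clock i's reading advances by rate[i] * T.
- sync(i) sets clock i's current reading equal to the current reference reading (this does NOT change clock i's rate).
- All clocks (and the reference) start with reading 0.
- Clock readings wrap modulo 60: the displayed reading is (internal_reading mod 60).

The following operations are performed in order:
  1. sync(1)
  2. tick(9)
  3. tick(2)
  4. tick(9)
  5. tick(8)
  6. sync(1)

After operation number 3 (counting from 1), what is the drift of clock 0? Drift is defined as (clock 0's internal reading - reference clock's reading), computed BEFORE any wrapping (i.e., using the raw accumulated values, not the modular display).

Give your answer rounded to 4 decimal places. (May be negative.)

After op 1 sync(1): ref=0.0000 raw=[0.0000 0.0000]
After op 2 tick(9): ref=9.0000 raw=[13.5000 8.1000]
After op 3 tick(2): ref=11.0000 raw=[16.5000 9.9000]
Drift of clock 0 after op 3: 16.5000 - 11.0000 = 5.5000

Answer: 5.5000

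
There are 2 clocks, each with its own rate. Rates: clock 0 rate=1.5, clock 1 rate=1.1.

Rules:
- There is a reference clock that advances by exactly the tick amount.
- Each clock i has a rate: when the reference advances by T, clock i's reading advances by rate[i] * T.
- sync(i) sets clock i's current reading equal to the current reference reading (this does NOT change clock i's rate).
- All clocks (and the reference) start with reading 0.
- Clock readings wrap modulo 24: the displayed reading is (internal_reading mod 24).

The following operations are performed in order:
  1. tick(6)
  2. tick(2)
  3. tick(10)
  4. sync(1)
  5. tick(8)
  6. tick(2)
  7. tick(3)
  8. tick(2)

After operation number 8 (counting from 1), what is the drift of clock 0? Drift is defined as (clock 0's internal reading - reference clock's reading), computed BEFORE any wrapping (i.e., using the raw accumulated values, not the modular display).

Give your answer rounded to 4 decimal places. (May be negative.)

After op 1 tick(6): ref=6.0000 raw=[9.0000 6.6000]
After op 2 tick(2): ref=8.0000 raw=[12.0000 8.8000]
After op 3 tick(10): ref=18.0000 raw=[27.0000 19.8000]
After op 4 sync(1): ref=18.0000 raw=[27.0000 18.0000]
After op 5 tick(8): ref=26.0000 raw=[39.0000 26.8000]
After op 6 tick(2): ref=28.0000 raw=[42.0000 29.0000]
After op 7 tick(3): ref=31.0000 raw=[46.5000 32.3000]
After op 8 tick(2): ref=33.0000 raw=[49.5000 34.5000]
Drift of clock 0 after op 8: 49.5000 - 33.0000 = 16.5000

Answer: 16.5000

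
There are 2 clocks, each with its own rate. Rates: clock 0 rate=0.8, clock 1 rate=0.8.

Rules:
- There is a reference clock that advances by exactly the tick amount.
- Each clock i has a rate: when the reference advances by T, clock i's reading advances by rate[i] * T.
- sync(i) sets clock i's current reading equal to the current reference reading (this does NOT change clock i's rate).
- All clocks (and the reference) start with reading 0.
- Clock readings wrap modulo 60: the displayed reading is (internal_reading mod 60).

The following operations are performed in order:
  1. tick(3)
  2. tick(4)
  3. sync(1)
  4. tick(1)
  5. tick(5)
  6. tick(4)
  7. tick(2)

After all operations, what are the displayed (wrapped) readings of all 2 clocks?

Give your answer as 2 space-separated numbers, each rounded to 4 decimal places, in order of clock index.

After op 1 tick(3): ref=3.0000 raw=[2.4000 2.4000]
After op 2 tick(4): ref=7.0000 raw=[5.6000 5.6000]
After op 3 sync(1): ref=7.0000 raw=[5.6000 7.0000]
After op 4 tick(1): ref=8.0000 raw=[6.4000 7.8000]
After op 5 tick(5): ref=13.0000 raw=[10.4000 11.8000]
After op 6 tick(4): ref=17.0000 raw=[13.6000 15.0000]
After op 7 tick(2): ref=19.0000 raw=[15.2000 16.6000]
Wrap final raw readings (mod 60): 15.2000 mod 60 = 15.2000; 16.6000 mod 60 = 16.6000

Answer: 15.2000 16.6000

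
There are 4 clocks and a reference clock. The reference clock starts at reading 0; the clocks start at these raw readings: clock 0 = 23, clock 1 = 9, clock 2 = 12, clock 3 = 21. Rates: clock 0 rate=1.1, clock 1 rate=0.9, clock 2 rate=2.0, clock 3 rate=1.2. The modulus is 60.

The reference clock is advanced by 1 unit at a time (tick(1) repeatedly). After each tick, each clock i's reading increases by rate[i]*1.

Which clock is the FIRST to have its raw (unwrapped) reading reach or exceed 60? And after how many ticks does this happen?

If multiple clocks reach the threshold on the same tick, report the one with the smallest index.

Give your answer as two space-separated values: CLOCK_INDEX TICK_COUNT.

clock 0: start=23, rate=1.1, needs 60-23 = 37; ticks = ceil(37/1.1) = ceil(33.6364) = 34; reading at tick 34 = 23 + 1.1*34 = 60.4000
clock 1: start=9, rate=0.9, needs 60-9 = 51; ticks = ceil(51/0.9) = ceil(56.6667) = 57; reading at tick 57 = 9 + 0.9*57 = 60.3000
clock 2: start=12, rate=2.0, needs 60-12 = 48; ticks = ceil(48/2.0) = ceil(24.0000) = 24; reading at tick 24 = 12 + 2.0*24 = 60.0000
clock 3: start=21, rate=1.2, needs 60-21 = 39; ticks = ceil(39/1.2) = ceil(32.5000) = 33; reading at tick 33 = 21 + 1.2*33 = 60.6000
Minimum tick count = 24; winners = [2]; smallest index = 2

Answer: 2 24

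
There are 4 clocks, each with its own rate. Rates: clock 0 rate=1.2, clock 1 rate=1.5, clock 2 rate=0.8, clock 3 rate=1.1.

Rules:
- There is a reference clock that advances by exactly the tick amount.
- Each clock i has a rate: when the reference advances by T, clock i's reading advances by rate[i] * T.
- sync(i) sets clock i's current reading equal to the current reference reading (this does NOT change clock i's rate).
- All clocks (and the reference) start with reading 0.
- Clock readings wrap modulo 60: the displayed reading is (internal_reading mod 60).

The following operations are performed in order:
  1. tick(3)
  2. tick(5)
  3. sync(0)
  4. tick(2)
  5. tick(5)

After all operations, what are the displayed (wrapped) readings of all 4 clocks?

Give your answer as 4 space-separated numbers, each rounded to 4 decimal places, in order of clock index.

Answer: 16.4000 22.5000 12.0000 16.5000

Derivation:
After op 1 tick(3): ref=3.0000 raw=[3.6000 4.5000 2.4000 3.3000]
After op 2 tick(5): ref=8.0000 raw=[9.6000 12.0000 6.4000 8.8000]
After op 3 sync(0): ref=8.0000 raw=[8.0000 12.0000 6.4000 8.8000]
After op 4 tick(2): ref=10.0000 raw=[10.4000 15.0000 8.0000 11.0000]
After op 5 tick(5): ref=15.0000 raw=[16.4000 22.5000 12.0000 16.5000]
Wrap final raw readings (mod 60): 16.4000 mod 60 = 16.4000; 22.5000 mod 60 = 22.5000; 12.0000 mod 60 = 12.0000; 16.5000 mod 60 = 16.5000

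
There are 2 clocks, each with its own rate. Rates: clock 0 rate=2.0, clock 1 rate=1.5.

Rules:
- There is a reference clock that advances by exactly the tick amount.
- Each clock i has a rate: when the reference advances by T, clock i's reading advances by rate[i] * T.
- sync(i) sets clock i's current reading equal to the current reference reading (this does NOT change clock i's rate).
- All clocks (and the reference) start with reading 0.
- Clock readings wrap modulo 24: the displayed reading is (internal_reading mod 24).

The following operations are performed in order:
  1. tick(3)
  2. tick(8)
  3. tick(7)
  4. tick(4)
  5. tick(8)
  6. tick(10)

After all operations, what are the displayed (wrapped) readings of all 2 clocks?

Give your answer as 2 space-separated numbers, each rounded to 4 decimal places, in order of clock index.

After op 1 tick(3): ref=3.0000 raw=[6.0000 4.5000]
After op 2 tick(8): ref=11.0000 raw=[22.0000 16.5000]
After op 3 tick(7): ref=18.0000 raw=[36.0000 27.0000]
After op 4 tick(4): ref=22.0000 raw=[44.0000 33.0000]
After op 5 tick(8): ref=30.0000 raw=[60.0000 45.0000]
After op 6 tick(10): ref=40.0000 raw=[80.0000 60.0000]
Wrap final raw readings (mod 24): 80.0000 mod 24 = 8.0000; 60.0000 mod 24 = 12.0000

Answer: 8.0000 12.0000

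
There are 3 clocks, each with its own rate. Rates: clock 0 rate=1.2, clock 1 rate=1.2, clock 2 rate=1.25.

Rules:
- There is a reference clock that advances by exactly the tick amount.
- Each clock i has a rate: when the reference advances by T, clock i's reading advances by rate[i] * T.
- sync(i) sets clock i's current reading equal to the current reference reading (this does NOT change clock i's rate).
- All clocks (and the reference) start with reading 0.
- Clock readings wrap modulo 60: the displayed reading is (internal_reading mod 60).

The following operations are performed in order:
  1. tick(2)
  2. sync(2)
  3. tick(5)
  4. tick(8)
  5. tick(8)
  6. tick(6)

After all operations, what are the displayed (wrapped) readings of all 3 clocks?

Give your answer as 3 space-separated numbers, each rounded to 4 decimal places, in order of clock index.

Answer: 34.8000 34.8000 35.7500

Derivation:
After op 1 tick(2): ref=2.0000 raw=[2.4000 2.4000 2.5000]
After op 2 sync(2): ref=2.0000 raw=[2.4000 2.4000 2.0000]
After op 3 tick(5): ref=7.0000 raw=[8.4000 8.4000 8.2500]
After op 4 tick(8): ref=15.0000 raw=[18.0000 18.0000 18.2500]
After op 5 tick(8): ref=23.0000 raw=[27.6000 27.6000 28.2500]
After op 6 tick(6): ref=29.0000 raw=[34.8000 34.8000 35.7500]
Wrap final raw readings (mod 60): 34.8000 mod 60 = 34.8000; 34.8000 mod 60 = 34.8000; 35.7500 mod 60 = 35.7500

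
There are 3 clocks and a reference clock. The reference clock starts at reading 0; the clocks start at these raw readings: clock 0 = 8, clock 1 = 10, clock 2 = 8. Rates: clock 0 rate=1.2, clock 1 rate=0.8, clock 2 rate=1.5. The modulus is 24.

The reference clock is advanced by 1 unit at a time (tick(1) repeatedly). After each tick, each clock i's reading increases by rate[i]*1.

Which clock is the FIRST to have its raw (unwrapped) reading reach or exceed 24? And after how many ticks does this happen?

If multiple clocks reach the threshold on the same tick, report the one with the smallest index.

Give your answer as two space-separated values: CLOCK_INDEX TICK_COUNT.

clock 0: start=8, rate=1.2, needs 24-8 = 16; ticks = ceil(16/1.2) = ceil(13.3333) = 14; reading at tick 14 = 8 + 1.2*14 = 24.8000
clock 1: start=10, rate=0.8, needs 24-10 = 14; ticks = ceil(14/0.8) = ceil(17.5000) = 18; reading at tick 18 = 10 + 0.8*18 = 24.4000
clock 2: start=8, rate=1.5, needs 24-8 = 16; ticks = ceil(16/1.5) = ceil(10.6667) = 11; reading at tick 11 = 8 + 1.5*11 = 24.5000
Minimum tick count = 11; winners = [2]; smallest index = 2

Answer: 2 11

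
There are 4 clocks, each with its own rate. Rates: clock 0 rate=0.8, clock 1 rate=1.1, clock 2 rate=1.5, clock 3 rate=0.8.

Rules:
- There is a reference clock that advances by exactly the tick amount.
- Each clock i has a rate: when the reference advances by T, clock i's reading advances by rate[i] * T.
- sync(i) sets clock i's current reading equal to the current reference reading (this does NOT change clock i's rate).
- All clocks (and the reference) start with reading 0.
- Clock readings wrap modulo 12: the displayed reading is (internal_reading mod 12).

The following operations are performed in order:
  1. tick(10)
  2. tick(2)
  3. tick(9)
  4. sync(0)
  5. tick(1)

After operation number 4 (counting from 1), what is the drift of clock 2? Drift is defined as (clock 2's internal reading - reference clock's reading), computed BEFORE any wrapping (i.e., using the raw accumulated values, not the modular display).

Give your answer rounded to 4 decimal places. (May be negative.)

After op 1 tick(10): ref=10.0000 raw=[8.0000 11.0000 15.0000 8.0000]
After op 2 tick(2): ref=12.0000 raw=[9.6000 13.2000 18.0000 9.6000]
After op 3 tick(9): ref=21.0000 raw=[16.8000 23.1000 31.5000 16.8000]
After op 4 sync(0): ref=21.0000 raw=[21.0000 23.1000 31.5000 16.8000]
Drift of clock 2 after op 4: 31.5000 - 21.0000 = 10.5000

Answer: 10.5000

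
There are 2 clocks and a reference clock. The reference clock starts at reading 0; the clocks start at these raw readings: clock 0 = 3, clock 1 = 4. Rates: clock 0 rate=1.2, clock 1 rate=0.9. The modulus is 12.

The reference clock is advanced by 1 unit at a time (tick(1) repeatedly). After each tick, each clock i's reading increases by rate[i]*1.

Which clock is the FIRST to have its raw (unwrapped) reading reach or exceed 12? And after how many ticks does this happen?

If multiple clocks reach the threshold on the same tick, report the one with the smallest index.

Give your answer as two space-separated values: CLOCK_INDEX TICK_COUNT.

clock 0: start=3, rate=1.2, needs 12-3 = 9; ticks = ceil(9/1.2) = ceil(7.5000) = 8; reading at tick 8 = 3 + 1.2*8 = 12.6000
clock 1: start=4, rate=0.9, needs 12-4 = 8; ticks = ceil(8/0.9) = ceil(8.8889) = 9; reading at tick 9 = 4 + 0.9*9 = 12.1000
Minimum tick count = 8; winners = [0]; smallest index = 0

Answer: 0 8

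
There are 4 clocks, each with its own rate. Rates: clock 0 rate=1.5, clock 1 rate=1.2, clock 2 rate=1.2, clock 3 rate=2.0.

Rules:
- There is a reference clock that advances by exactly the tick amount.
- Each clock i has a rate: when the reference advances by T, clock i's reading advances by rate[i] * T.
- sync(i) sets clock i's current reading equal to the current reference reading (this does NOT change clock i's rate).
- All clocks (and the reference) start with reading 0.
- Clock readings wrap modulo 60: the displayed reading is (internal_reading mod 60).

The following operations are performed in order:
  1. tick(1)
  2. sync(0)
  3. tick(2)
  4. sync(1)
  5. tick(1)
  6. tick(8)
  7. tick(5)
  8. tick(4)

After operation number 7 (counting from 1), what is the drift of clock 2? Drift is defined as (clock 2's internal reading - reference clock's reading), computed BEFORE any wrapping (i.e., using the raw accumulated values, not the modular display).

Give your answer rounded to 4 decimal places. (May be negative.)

Answer: 3.4000

Derivation:
After op 1 tick(1): ref=1.0000 raw=[1.5000 1.2000 1.2000 2.0000]
After op 2 sync(0): ref=1.0000 raw=[1.0000 1.2000 1.2000 2.0000]
After op 3 tick(2): ref=3.0000 raw=[4.0000 3.6000 3.6000 6.0000]
After op 4 sync(1): ref=3.0000 raw=[4.0000 3.0000 3.6000 6.0000]
After op 5 tick(1): ref=4.0000 raw=[5.5000 4.2000 4.8000 8.0000]
After op 6 tick(8): ref=12.0000 raw=[17.5000 13.8000 14.4000 24.0000]
After op 7 tick(5): ref=17.0000 raw=[25.0000 19.8000 20.4000 34.0000]
Drift of clock 2 after op 7: 20.4000 - 17.0000 = 3.4000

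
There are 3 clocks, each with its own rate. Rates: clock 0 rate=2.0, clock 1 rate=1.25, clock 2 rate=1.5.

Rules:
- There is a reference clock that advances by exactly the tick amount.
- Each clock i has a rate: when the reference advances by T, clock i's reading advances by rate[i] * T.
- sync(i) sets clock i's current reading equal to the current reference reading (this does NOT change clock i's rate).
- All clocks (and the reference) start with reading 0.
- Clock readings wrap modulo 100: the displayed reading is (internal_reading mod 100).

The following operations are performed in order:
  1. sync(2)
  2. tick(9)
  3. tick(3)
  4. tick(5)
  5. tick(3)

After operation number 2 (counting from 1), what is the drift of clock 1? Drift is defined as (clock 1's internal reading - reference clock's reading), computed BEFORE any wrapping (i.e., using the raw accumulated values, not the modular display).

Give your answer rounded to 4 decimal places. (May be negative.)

Answer: 2.2500

Derivation:
After op 1 sync(2): ref=0.0000 raw=[0.0000 0.0000 0.0000]
After op 2 tick(9): ref=9.0000 raw=[18.0000 11.2500 13.5000]
Drift of clock 1 after op 2: 11.2500 - 9.0000 = 2.2500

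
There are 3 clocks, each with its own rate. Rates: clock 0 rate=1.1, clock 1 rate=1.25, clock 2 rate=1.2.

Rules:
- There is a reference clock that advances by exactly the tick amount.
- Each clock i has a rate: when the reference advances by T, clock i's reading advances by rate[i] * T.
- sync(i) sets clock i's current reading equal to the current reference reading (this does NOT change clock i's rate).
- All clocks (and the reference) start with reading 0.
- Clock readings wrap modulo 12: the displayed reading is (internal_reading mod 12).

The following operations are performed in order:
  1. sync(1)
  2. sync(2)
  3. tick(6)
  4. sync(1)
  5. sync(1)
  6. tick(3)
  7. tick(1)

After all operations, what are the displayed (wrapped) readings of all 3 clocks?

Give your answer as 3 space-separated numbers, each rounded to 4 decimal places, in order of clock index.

After op 1 sync(1): ref=0.0000 raw=[0.0000 0.0000 0.0000]
After op 2 sync(2): ref=0.0000 raw=[0.0000 0.0000 0.0000]
After op 3 tick(6): ref=6.0000 raw=[6.6000 7.5000 7.2000]
After op 4 sync(1): ref=6.0000 raw=[6.6000 6.0000 7.2000]
After op 5 sync(1): ref=6.0000 raw=[6.6000 6.0000 7.2000]
After op 6 tick(3): ref=9.0000 raw=[9.9000 9.7500 10.8000]
After op 7 tick(1): ref=10.0000 raw=[11.0000 11.0000 12.0000]
Wrap final raw readings (mod 12): 11.0000 mod 12 = 11.0000; 11.0000 mod 12 = 11.0000; 12.0000 mod 12 = 0.0000

Answer: 11.0000 11.0000 0.0000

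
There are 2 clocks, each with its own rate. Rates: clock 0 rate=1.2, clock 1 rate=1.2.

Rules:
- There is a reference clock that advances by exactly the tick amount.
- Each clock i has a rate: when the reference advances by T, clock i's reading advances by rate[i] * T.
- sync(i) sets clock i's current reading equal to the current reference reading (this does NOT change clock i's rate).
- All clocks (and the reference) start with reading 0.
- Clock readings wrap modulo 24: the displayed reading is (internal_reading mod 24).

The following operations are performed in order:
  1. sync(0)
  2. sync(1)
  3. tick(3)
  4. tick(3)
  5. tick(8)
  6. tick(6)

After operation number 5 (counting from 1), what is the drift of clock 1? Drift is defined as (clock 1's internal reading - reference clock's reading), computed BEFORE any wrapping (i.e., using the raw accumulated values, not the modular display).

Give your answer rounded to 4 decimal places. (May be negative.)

Answer: 2.8000

Derivation:
After op 1 sync(0): ref=0.0000 raw=[0.0000 0.0000]
After op 2 sync(1): ref=0.0000 raw=[0.0000 0.0000]
After op 3 tick(3): ref=3.0000 raw=[3.6000 3.6000]
After op 4 tick(3): ref=6.0000 raw=[7.2000 7.2000]
After op 5 tick(8): ref=14.0000 raw=[16.8000 16.8000]
Drift of clock 1 after op 5: 16.8000 - 14.0000 = 2.8000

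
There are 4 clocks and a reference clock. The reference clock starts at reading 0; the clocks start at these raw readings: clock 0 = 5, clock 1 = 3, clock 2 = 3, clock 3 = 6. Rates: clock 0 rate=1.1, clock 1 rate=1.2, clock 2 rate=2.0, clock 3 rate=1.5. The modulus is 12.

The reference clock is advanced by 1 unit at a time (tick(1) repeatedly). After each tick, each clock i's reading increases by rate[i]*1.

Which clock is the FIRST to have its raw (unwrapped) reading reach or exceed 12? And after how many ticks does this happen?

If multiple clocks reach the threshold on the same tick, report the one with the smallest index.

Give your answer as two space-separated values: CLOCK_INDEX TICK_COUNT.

Answer: 3 4

Derivation:
clock 0: start=5, rate=1.1, needs 12-5 = 7; ticks = ceil(7/1.1) = ceil(6.3636) = 7; reading at tick 7 = 5 + 1.1*7 = 12.7000
clock 1: start=3, rate=1.2, needs 12-3 = 9; ticks = ceil(9/1.2) = ceil(7.5000) = 8; reading at tick 8 = 3 + 1.2*8 = 12.6000
clock 2: start=3, rate=2.0, needs 12-3 = 9; ticks = ceil(9/2.0) = ceil(4.5000) = 5; reading at tick 5 = 3 + 2.0*5 = 13.0000
clock 3: start=6, rate=1.5, needs 12-6 = 6; ticks = ceil(6/1.5) = ceil(4.0000) = 4; reading at tick 4 = 6 + 1.5*4 = 12.0000
Minimum tick count = 4; winners = [3]; smallest index = 3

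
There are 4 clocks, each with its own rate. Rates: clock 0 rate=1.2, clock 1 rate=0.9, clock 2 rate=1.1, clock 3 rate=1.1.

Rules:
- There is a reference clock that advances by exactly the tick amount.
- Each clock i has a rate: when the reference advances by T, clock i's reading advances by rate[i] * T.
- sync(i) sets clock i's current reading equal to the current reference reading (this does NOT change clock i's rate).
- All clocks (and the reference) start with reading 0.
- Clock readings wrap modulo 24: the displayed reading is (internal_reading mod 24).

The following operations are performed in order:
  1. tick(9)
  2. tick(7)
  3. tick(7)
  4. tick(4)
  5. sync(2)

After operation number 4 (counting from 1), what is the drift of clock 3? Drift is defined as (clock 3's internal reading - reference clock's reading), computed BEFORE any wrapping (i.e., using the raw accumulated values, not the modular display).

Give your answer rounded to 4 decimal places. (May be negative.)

After op 1 tick(9): ref=9.0000 raw=[10.8000 8.1000 9.9000 9.9000]
After op 2 tick(7): ref=16.0000 raw=[19.2000 14.4000 17.6000 17.6000]
After op 3 tick(7): ref=23.0000 raw=[27.6000 20.7000 25.3000 25.3000]
After op 4 tick(4): ref=27.0000 raw=[32.4000 24.3000 29.7000 29.7000]
Drift of clock 3 after op 4: 29.7000 - 27.0000 = 2.7000

Answer: 2.7000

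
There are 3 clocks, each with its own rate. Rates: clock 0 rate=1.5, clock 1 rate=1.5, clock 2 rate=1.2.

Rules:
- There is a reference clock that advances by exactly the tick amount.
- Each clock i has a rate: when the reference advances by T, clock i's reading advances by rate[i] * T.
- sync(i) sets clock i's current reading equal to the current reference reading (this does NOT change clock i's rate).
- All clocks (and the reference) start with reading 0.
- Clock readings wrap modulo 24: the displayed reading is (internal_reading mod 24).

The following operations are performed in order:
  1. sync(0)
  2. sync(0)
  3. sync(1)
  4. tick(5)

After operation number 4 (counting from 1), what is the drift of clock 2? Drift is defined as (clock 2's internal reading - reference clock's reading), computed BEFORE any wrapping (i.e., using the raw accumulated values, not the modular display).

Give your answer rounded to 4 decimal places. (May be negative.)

Answer: 1.0000

Derivation:
After op 1 sync(0): ref=0.0000 raw=[0.0000 0.0000 0.0000]
After op 2 sync(0): ref=0.0000 raw=[0.0000 0.0000 0.0000]
After op 3 sync(1): ref=0.0000 raw=[0.0000 0.0000 0.0000]
After op 4 tick(5): ref=5.0000 raw=[7.5000 7.5000 6.0000]
Drift of clock 2 after op 4: 6.0000 - 5.0000 = 1.0000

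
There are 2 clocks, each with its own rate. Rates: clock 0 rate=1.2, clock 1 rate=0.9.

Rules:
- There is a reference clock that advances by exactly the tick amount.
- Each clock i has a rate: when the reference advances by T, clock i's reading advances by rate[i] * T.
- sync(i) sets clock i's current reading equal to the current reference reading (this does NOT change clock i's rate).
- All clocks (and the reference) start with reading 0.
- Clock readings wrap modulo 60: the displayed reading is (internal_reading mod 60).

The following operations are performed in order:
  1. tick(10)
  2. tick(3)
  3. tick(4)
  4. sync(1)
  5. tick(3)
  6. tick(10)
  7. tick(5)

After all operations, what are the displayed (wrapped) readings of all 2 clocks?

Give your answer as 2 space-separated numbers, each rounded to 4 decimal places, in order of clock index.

After op 1 tick(10): ref=10.0000 raw=[12.0000 9.0000]
After op 2 tick(3): ref=13.0000 raw=[15.6000 11.7000]
After op 3 tick(4): ref=17.0000 raw=[20.4000 15.3000]
After op 4 sync(1): ref=17.0000 raw=[20.4000 17.0000]
After op 5 tick(3): ref=20.0000 raw=[24.0000 19.7000]
After op 6 tick(10): ref=30.0000 raw=[36.0000 28.7000]
After op 7 tick(5): ref=35.0000 raw=[42.0000 33.2000]
Wrap final raw readings (mod 60): 42.0000 mod 60 = 42.0000; 33.2000 mod 60 = 33.2000

Answer: 42.0000 33.2000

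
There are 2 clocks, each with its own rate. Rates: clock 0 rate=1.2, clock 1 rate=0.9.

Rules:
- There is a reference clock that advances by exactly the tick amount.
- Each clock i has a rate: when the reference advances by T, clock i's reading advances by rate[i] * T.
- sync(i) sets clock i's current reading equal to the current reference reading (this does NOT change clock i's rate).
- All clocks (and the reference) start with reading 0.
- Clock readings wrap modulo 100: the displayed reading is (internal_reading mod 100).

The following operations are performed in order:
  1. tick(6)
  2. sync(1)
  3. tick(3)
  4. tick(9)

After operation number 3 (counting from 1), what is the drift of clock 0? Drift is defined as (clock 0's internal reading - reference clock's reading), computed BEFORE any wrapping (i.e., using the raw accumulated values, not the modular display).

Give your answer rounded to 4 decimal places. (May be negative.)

Answer: 1.8000

Derivation:
After op 1 tick(6): ref=6.0000 raw=[7.2000 5.4000]
After op 2 sync(1): ref=6.0000 raw=[7.2000 6.0000]
After op 3 tick(3): ref=9.0000 raw=[10.8000 8.7000]
Drift of clock 0 after op 3: 10.8000 - 9.0000 = 1.8000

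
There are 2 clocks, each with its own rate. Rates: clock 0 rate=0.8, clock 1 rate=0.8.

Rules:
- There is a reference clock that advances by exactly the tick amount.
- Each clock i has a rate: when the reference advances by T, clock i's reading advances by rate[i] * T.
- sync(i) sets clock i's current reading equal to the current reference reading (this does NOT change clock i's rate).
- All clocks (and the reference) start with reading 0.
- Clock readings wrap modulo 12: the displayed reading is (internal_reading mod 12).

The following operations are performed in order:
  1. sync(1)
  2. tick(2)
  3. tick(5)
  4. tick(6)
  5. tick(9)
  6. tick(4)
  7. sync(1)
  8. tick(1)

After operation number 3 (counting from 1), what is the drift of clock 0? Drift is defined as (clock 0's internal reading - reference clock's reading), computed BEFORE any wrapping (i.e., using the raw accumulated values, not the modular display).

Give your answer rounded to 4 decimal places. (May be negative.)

Answer: -1.4000

Derivation:
After op 1 sync(1): ref=0.0000 raw=[0.0000 0.0000]
After op 2 tick(2): ref=2.0000 raw=[1.6000 1.6000]
After op 3 tick(5): ref=7.0000 raw=[5.6000 5.6000]
Drift of clock 0 after op 3: 5.6000 - 7.0000 = -1.4000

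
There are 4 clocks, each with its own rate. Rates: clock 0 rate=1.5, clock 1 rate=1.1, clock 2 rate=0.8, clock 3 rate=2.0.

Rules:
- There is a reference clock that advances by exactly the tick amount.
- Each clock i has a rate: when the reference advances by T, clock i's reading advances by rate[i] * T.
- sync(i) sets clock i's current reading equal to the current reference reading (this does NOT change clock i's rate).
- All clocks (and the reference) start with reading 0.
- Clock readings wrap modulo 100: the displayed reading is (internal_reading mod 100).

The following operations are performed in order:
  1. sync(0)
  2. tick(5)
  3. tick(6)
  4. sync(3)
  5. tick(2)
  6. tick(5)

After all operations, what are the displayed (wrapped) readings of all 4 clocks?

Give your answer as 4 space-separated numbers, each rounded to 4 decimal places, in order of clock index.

After op 1 sync(0): ref=0.0000 raw=[0.0000 0.0000 0.0000 0.0000]
After op 2 tick(5): ref=5.0000 raw=[7.5000 5.5000 4.0000 10.0000]
After op 3 tick(6): ref=11.0000 raw=[16.5000 12.1000 8.8000 22.0000]
After op 4 sync(3): ref=11.0000 raw=[16.5000 12.1000 8.8000 11.0000]
After op 5 tick(2): ref=13.0000 raw=[19.5000 14.3000 10.4000 15.0000]
After op 6 tick(5): ref=18.0000 raw=[27.0000 19.8000 14.4000 25.0000]
Wrap final raw readings (mod 100): 27.0000 mod 100 = 27.0000; 19.8000 mod 100 = 19.8000; 14.4000 mod 100 = 14.4000; 25.0000 mod 100 = 25.0000

Answer: 27.0000 19.8000 14.4000 25.0000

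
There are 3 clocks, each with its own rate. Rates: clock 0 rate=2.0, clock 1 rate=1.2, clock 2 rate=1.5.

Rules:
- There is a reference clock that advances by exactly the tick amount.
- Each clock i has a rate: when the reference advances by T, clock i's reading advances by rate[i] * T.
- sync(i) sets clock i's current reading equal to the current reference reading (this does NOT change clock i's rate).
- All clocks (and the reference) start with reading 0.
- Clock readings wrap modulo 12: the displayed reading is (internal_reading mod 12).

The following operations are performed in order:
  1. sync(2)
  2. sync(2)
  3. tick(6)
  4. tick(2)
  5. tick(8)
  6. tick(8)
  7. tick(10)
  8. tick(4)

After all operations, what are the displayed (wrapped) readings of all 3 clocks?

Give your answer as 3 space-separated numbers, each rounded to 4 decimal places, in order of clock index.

Answer: 4.0000 9.6000 9.0000

Derivation:
After op 1 sync(2): ref=0.0000 raw=[0.0000 0.0000 0.0000]
After op 2 sync(2): ref=0.0000 raw=[0.0000 0.0000 0.0000]
After op 3 tick(6): ref=6.0000 raw=[12.0000 7.2000 9.0000]
After op 4 tick(2): ref=8.0000 raw=[16.0000 9.6000 12.0000]
After op 5 tick(8): ref=16.0000 raw=[32.0000 19.2000 24.0000]
After op 6 tick(8): ref=24.0000 raw=[48.0000 28.8000 36.0000]
After op 7 tick(10): ref=34.0000 raw=[68.0000 40.8000 51.0000]
After op 8 tick(4): ref=38.0000 raw=[76.0000 45.6000 57.0000]
Wrap final raw readings (mod 12): 76.0000 mod 12 = 4.0000; 45.6000 mod 12 = 9.6000; 57.0000 mod 12 = 9.0000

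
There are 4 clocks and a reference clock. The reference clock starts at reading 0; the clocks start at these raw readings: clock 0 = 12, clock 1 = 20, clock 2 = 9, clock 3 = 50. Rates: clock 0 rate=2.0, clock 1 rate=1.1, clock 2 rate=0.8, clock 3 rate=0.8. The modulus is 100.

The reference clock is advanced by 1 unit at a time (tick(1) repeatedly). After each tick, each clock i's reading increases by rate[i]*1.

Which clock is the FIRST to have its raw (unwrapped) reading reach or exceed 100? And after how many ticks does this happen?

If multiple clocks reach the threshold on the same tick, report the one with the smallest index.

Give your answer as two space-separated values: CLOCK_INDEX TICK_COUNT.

clock 0: start=12, rate=2.0, needs 100-12 = 88; ticks = ceil(88/2.0) = ceil(44.0000) = 44; reading at tick 44 = 12 + 2.0*44 = 100.0000
clock 1: start=20, rate=1.1, needs 100-20 = 80; ticks = ceil(80/1.1) = ceil(72.7273) = 73; reading at tick 73 = 20 + 1.1*73 = 100.3000
clock 2: start=9, rate=0.8, needs 100-9 = 91; ticks = ceil(91/0.8) = ceil(113.7500) = 114; reading at tick 114 = 9 + 0.8*114 = 100.2000
clock 3: start=50, rate=0.8, needs 100-50 = 50; ticks = ceil(50/0.8) = ceil(62.5000) = 63; reading at tick 63 = 50 + 0.8*63 = 100.4000
Minimum tick count = 44; winners = [0]; smallest index = 0

Answer: 0 44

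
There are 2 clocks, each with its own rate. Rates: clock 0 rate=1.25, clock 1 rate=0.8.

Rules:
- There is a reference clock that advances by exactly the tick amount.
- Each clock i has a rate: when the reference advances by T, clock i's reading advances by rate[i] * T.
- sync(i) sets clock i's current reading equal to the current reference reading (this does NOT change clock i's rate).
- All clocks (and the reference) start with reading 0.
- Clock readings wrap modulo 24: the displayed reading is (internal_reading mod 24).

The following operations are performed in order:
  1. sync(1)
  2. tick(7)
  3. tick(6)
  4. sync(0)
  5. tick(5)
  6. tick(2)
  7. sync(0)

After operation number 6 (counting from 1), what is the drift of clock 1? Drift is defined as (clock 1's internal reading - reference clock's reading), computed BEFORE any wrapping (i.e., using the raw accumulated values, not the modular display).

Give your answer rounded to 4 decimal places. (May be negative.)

Answer: -4.0000

Derivation:
After op 1 sync(1): ref=0.0000 raw=[0.0000 0.0000]
After op 2 tick(7): ref=7.0000 raw=[8.7500 5.6000]
After op 3 tick(6): ref=13.0000 raw=[16.2500 10.4000]
After op 4 sync(0): ref=13.0000 raw=[13.0000 10.4000]
After op 5 tick(5): ref=18.0000 raw=[19.2500 14.4000]
After op 6 tick(2): ref=20.0000 raw=[21.7500 16.0000]
Drift of clock 1 after op 6: 16.0000 - 20.0000 = -4.0000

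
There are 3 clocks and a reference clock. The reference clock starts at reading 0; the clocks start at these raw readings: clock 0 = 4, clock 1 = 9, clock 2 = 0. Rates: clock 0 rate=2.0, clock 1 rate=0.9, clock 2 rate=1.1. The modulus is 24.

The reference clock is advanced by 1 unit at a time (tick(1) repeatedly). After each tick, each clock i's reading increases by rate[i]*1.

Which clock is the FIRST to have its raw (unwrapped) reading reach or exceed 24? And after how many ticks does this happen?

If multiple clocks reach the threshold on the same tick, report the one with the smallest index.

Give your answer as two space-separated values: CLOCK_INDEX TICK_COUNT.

clock 0: start=4, rate=2.0, needs 24-4 = 20; ticks = ceil(20/2.0) = ceil(10.0000) = 10; reading at tick 10 = 4 + 2.0*10 = 24.0000
clock 1: start=9, rate=0.9, needs 24-9 = 15; ticks = ceil(15/0.9) = ceil(16.6667) = 17; reading at tick 17 = 9 + 0.9*17 = 24.3000
clock 2: start=0, rate=1.1, needs 24-0 = 24; ticks = ceil(24/1.1) = ceil(21.8182) = 22; reading at tick 22 = 0 + 1.1*22 = 24.2000
Minimum tick count = 10; winners = [0]; smallest index = 0

Answer: 0 10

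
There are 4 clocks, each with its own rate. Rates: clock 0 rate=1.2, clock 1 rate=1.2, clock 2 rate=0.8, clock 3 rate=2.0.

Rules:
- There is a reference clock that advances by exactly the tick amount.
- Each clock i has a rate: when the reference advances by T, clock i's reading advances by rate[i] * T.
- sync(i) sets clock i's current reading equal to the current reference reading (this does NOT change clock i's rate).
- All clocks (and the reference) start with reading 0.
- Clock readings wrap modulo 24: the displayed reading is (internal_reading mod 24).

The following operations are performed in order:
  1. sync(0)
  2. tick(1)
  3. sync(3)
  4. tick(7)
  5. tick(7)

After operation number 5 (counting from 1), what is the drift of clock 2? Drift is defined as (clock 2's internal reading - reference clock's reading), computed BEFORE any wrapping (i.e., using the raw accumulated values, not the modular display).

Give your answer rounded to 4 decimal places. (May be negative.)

Answer: -3.0000

Derivation:
After op 1 sync(0): ref=0.0000 raw=[0.0000 0.0000 0.0000 0.0000]
After op 2 tick(1): ref=1.0000 raw=[1.2000 1.2000 0.8000 2.0000]
After op 3 sync(3): ref=1.0000 raw=[1.2000 1.2000 0.8000 1.0000]
After op 4 tick(7): ref=8.0000 raw=[9.6000 9.6000 6.4000 15.0000]
After op 5 tick(7): ref=15.0000 raw=[18.0000 18.0000 12.0000 29.0000]
Drift of clock 2 after op 5: 12.0000 - 15.0000 = -3.0000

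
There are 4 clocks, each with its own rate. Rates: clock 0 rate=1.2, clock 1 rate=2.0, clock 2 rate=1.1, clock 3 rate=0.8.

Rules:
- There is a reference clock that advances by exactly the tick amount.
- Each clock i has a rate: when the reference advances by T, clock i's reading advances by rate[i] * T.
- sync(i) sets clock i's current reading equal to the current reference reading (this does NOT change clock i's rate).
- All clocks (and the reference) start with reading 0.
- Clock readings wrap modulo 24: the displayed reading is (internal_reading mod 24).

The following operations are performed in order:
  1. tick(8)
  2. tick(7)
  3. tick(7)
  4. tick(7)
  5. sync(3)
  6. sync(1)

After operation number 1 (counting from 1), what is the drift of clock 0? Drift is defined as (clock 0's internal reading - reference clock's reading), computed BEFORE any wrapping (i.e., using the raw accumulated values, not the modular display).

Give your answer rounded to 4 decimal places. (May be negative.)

Answer: 1.6000

Derivation:
After op 1 tick(8): ref=8.0000 raw=[9.6000 16.0000 8.8000 6.4000]
Drift of clock 0 after op 1: 9.6000 - 8.0000 = 1.6000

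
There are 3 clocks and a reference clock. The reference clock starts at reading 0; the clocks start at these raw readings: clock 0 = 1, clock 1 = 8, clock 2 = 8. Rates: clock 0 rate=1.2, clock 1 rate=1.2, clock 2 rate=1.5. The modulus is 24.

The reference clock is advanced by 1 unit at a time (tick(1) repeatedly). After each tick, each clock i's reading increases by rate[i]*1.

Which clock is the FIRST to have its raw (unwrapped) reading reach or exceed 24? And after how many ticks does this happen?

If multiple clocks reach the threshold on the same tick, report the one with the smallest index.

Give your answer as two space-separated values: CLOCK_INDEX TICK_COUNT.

clock 0: start=1, rate=1.2, needs 24-1 = 23; ticks = ceil(23/1.2) = ceil(19.1667) = 20; reading at tick 20 = 1 + 1.2*20 = 25.0000
clock 1: start=8, rate=1.2, needs 24-8 = 16; ticks = ceil(16/1.2) = ceil(13.3333) = 14; reading at tick 14 = 8 + 1.2*14 = 24.8000
clock 2: start=8, rate=1.5, needs 24-8 = 16; ticks = ceil(16/1.5) = ceil(10.6667) = 11; reading at tick 11 = 8 + 1.5*11 = 24.5000
Minimum tick count = 11; winners = [2]; smallest index = 2

Answer: 2 11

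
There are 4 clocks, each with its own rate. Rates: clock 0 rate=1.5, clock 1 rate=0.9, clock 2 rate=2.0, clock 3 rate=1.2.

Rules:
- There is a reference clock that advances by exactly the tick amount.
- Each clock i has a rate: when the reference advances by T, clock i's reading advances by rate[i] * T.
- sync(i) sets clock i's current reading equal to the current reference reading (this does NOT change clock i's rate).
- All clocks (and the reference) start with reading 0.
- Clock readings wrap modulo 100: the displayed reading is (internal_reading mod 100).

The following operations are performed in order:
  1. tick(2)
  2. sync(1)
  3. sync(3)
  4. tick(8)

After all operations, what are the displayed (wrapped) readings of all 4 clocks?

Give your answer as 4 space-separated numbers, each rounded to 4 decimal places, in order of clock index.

After op 1 tick(2): ref=2.0000 raw=[3.0000 1.8000 4.0000 2.4000]
After op 2 sync(1): ref=2.0000 raw=[3.0000 2.0000 4.0000 2.4000]
After op 3 sync(3): ref=2.0000 raw=[3.0000 2.0000 4.0000 2.0000]
After op 4 tick(8): ref=10.0000 raw=[15.0000 9.2000 20.0000 11.6000]
Wrap final raw readings (mod 100): 15.0000 mod 100 = 15.0000; 9.2000 mod 100 = 9.2000; 20.0000 mod 100 = 20.0000; 11.6000 mod 100 = 11.6000

Answer: 15.0000 9.2000 20.0000 11.6000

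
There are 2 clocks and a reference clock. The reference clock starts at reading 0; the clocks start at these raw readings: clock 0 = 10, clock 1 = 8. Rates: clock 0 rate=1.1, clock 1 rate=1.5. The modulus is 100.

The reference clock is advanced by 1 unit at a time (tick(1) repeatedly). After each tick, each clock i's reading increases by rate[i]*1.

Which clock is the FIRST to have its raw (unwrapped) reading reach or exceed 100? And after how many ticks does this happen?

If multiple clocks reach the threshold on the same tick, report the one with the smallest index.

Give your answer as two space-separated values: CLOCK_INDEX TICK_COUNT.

clock 0: start=10, rate=1.1, needs 100-10 = 90; ticks = ceil(90/1.1) = ceil(81.8182) = 82; reading at tick 82 = 10 + 1.1*82 = 100.2000
clock 1: start=8, rate=1.5, needs 100-8 = 92; ticks = ceil(92/1.5) = ceil(61.3333) = 62; reading at tick 62 = 8 + 1.5*62 = 101.0000
Minimum tick count = 62; winners = [1]; smallest index = 1

Answer: 1 62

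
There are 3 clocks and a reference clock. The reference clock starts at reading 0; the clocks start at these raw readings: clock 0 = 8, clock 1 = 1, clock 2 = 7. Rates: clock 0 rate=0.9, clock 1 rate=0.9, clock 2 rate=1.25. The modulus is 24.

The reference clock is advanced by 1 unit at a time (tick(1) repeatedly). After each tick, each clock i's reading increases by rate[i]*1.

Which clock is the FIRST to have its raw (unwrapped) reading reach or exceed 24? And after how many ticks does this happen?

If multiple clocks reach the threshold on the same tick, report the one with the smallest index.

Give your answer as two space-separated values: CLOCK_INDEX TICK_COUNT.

clock 0: start=8, rate=0.9, needs 24-8 = 16; ticks = ceil(16/0.9) = ceil(17.7778) = 18; reading at tick 18 = 8 + 0.9*18 = 24.2000
clock 1: start=1, rate=0.9, needs 24-1 = 23; ticks = ceil(23/0.9) = ceil(25.5556) = 26; reading at tick 26 = 1 + 0.9*26 = 24.4000
clock 2: start=7, rate=1.25, needs 24-7 = 17; ticks = ceil(17/1.25) = ceil(13.6000) = 14; reading at tick 14 = 7 + 1.25*14 = 24.5000
Minimum tick count = 14; winners = [2]; smallest index = 2

Answer: 2 14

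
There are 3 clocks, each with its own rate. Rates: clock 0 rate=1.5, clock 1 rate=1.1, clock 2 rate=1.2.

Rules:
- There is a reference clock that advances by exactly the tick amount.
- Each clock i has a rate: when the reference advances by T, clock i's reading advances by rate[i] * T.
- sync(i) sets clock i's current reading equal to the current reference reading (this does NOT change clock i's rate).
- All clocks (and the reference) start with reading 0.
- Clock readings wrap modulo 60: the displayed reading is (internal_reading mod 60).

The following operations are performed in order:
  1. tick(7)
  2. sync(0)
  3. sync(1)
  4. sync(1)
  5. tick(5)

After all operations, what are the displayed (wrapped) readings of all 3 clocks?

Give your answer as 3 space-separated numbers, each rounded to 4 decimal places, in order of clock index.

After op 1 tick(7): ref=7.0000 raw=[10.5000 7.7000 8.4000]
After op 2 sync(0): ref=7.0000 raw=[7.0000 7.7000 8.4000]
After op 3 sync(1): ref=7.0000 raw=[7.0000 7.0000 8.4000]
After op 4 sync(1): ref=7.0000 raw=[7.0000 7.0000 8.4000]
After op 5 tick(5): ref=12.0000 raw=[14.5000 12.5000 14.4000]
Wrap final raw readings (mod 60): 14.5000 mod 60 = 14.5000; 12.5000 mod 60 = 12.5000; 14.4000 mod 60 = 14.4000

Answer: 14.5000 12.5000 14.4000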